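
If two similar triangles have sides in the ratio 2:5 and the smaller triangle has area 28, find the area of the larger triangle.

Area ratio = (2/5)^2 = 4/25. Area of the larger triangle = 28 * 25/4 = 175.

175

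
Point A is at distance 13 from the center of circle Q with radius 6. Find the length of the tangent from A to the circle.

The tangent, radius, and line from the external point to the center form a right triangle.
The right angle is where the tangent meets the radius.
By the Pythagorean theorem: tangent² + 6² = 13²
tangent² = 169 - 36 = 133
tangent = sqrt(133)

sqrt(133)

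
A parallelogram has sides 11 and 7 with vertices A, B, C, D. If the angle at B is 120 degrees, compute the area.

Area = a * b * sin(theta)
Area = 11 * 7 * sin(120 degrees)
Area = 77 * sqrt(3)/2
Area = 77*sqrt(3)/2

77*sqrt(3)/2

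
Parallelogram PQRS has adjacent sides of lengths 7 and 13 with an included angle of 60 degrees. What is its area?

The area of a parallelogram equals the product of two adjacent sides times the sine of the included angle.
This is because the height equals 13 * sin(60°) = 13*sqrt(3)/2.
Area = 7 * 13*sqrt(3)/2 = 91*sqrt(3)/2

91*sqrt(3)/2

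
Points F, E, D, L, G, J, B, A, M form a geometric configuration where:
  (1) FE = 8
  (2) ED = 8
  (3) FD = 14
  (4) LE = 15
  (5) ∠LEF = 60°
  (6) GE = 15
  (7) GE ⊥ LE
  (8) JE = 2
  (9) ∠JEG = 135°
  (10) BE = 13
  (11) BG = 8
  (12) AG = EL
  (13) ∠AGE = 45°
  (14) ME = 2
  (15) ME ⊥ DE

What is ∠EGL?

Step 1: By the law of cosines on triangle GEL: GL² = 15² + 15² − 2·15·15·cos(90°) = 450, so GL = 15·√2.
Step 2: By the inverse law of cosines on triangle EGL: cos(∠EGL) = (15² + (15·√2)² − 15²) / (2·15·15·√2) = 450/636.4 = 0.7071, so ∠EGL = 45°.

Therefore, the measure of angle ∠EGL = 45°.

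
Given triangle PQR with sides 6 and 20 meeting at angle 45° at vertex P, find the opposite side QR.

When two sides and the included angle are known, the law of cosines gives the third side.
c^2 = a^2 + b^2 - 2ab cos(C) generalizes the Pythagorean theorem to non-right triangles.
Here: QR^2 = 36 + 400 - 240*(sqrt(2)/2) = 436 - 120*sqrt(2)
QR = 2*sqrt(109 - 30*sqrt(2))

2*sqrt(109 - 30*sqrt(2))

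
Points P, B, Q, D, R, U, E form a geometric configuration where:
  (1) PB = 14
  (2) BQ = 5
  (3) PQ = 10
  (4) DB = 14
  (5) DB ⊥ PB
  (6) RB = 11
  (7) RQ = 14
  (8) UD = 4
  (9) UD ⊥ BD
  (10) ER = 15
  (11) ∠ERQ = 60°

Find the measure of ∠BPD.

Step 1: By the law of cosines on triangle PBD: PD² = 14² + 14² − 2·14·14·cos(90°) = 392, so PD = 14·√2.
Step 2: By the inverse law of cosines on triangle BPD: cos(∠BPD) = (14² + (14·√2)² − 14²) / (2·14·14·√2) = 392/554.37 = 0.7071, so ∠BPD = 45°.

Therefore, the measure of angle ∠BPD = 45°.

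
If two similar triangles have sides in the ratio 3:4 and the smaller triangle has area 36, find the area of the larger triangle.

The ratio of areas of similar triangles = (side ratio)^2.
Side ratio = 3:4, so area ratio = 9:16.
Area of the larger triangle / Area of the smaller triangle = 16/9
Area of the larger triangle = 36 * 16/9 = 64

64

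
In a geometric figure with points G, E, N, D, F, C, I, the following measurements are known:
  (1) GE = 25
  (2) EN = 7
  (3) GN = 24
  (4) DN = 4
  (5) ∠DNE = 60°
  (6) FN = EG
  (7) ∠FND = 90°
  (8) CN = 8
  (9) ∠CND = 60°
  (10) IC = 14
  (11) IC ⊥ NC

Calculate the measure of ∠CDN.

Step 1: By the law of cosines on triangle DNC: DC² = 4² + 8² − 2·4·8·cos(60°) = 48, so DC = 4·√3.
Step 2: By the inverse law of cosines on triangle CDN: cos(∠CDN) = ((4·√3)² + 4² − 8²) / (2·4·√3·4) = 0/55.43 = 0, so ∠CDN = 90°.

Therefore, the measure of angle ∠CDN = 90°.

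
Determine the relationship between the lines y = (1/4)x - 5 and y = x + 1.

Slope of line 1: m1 = 1/4
Slope of line 2: m2 = 1
m1 != m2 (1/4 != 1), so not parallel.
m1 * m2 = (1/4) * (1) = 1/4 != -1, so not perpendicular.
The lines are neither parallel nor perpendicular.

Neither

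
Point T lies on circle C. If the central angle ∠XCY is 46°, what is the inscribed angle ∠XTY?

By the inscribed angle theorem, the inscribed angle is half the central angle.
Inscribed angle = 46° / 2 = 23°

23°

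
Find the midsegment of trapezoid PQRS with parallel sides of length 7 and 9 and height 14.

The midsegment (median) of a trapezoid connects the midpoints of the non-parallel sides.
Its length is the average of the two bases: (7 + 9) / 2 = 8.

8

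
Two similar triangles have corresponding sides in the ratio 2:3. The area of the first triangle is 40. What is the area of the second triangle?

Area ratio = (2/3)^2 = 4/9. Area of the second triangle = 40 * 9/4 = 90.

90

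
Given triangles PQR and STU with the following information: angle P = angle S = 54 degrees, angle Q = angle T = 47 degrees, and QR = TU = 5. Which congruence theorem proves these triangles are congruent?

Consider the given information: angle P = angle S = 54 degrees, angle Q = angle T = 47 degrees, and QR = TU = 5
This is not SSS or ASA: SSS requires all three pairs of sides, but we don't have that. ASA requires two angles and the side between them.
The correct criterion is AAS. Two pairs of corresponding angles and a non-included side are equal (Angle-Angle-Side).

AAS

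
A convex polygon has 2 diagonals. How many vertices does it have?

Using d = n(n - 3)/2, we solve 2 = n(n - 3)/2.
So n(n - 3) = 4.
Testing n = 4: 4 * 1 = 4 = 4. Correct.
The polygon has 4 sides.

4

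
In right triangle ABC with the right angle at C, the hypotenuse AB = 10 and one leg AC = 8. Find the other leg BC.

Rearranging the Pythagorean theorem to solve for the unknown leg:
leg^2 = hypotenuse^2 - known_leg^2 = 100 - 64 = 36
leg = sqrt(36) = 6.

6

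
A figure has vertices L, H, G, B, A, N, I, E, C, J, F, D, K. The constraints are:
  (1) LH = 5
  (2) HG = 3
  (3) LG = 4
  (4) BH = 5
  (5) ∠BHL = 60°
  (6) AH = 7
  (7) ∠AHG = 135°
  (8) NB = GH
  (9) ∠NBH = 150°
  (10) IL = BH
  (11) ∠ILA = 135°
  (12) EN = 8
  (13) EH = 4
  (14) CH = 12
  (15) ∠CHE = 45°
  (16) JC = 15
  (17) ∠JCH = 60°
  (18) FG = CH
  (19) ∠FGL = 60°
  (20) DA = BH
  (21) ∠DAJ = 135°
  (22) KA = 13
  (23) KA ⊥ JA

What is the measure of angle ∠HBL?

Step 1: By the law of cosines on triangle BHL: BL² = 5² + 5² − 2·5·5·cos(60°) = 25, so BL = 5.
Step 2: By the inverse law of cosines on triangle HBL: cos(∠HBL) = (5² + 5² − 5²) / (2·5·5) = 25/50 = 0.5, so ∠HBL = 60°.

Therefore, the measure of angle ∠HBL = 60°.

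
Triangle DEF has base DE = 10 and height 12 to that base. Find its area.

Area = (1/2) * base * height
Area = (1/2) * 10 * 12
Area = 60

60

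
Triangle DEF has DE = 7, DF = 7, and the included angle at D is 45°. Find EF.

By the law of cosines: EF^2 = DE^2 + DF^2 - 2*DE*DF*cos(D)
EF^2 = 7^2 + 7^2 - 2*7*7*cos(45°)
EF^2 = 49 + 49 - 98*(sqrt(2)/2)
EF^2 = 98 - 49*sqrt(2)
EF = 7*sqrt(2 - sqrt(2))

7*sqrt(2 - sqrt(2))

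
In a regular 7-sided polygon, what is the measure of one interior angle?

Each interior angle of a regular n-gon is (n - 2) * 180 / n.
For n = 7: (7 - 2) * 180 / 7 = 900/7 = 900/7 degrees.

900/7 degrees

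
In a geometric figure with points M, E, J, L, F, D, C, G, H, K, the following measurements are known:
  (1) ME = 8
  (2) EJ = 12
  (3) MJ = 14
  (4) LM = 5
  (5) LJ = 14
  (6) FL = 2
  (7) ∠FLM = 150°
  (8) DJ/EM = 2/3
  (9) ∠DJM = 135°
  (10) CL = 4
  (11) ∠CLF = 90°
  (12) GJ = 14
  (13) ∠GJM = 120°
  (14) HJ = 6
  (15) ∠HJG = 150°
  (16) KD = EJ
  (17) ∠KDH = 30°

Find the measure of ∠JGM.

Step 1: By the law of cosines on triangle GJM: GM² = 14² + 14² − 2·14·14·cos(120°) = 588, so GM = 14·√3.
Step 2: By the inverse law of cosines on triangle JGM: cos(∠JGM) = (14² + (14·√3)² − 14²) / (2·14·14·√3) = 588/678.96 = 0.866, so ∠JGM = 30°.

Therefore, the measure of angle ∠JGM = 30°.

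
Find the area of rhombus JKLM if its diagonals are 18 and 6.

Area = (18 * 6) / 2 = 108 / 2 = 54

54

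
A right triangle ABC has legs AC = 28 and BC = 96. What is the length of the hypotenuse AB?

By the Pythagorean theorem: AB^2 = AC^2 + BC^2
AB^2 = 28^2 + 96^2 = 784 + 9216 = 10000
AB = sqrt(10000) = 100

100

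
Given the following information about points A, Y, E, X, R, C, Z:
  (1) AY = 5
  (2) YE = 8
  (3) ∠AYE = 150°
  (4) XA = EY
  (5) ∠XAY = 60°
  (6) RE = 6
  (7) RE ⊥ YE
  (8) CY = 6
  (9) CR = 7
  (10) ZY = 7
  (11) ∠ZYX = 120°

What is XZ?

From the given relations: XA = EY = 8.
Step 1: By the law of cosines on triangle XAY: XY² = 8² + 5² − 2·8·5·cos(60°) = 49, so XY = 7.
Step 2: By the law of cosines on triangle XYZ: XZ² = 7² + 7² − 2·7·7·cos(120°) = 147, so XZ = 7·√3.

Therefore, the length of XZ = 7·√3.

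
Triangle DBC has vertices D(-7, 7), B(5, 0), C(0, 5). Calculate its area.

The Shoelace formula computes the area from vertex coordinates by summing cross products.
For vertices (-7,7), (5,0), (0,5):
Signed sum = -7*0 - 5*7 + 5*5 - 0*0 + 0*7 - -7*5
= -35 + 25 + 35 = 25
Area = (1/2)|25| = 25/2.

25/2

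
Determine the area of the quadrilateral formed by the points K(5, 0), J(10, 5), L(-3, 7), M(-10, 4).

Using the Shoelace formula for a quadrilateral (vertices in order):
Area = (1/2)|sum of (x_i * y_(i+1) - x_(i+1) * y_i)|
Terms: (5*5 - 10*0) = 25, (10*7 - -3*5) = 85, (-3*4 - -10*7) = 58, (-10*0 - 5*4) = -20
Sum = 148
Area = (1/2)(148) = 74

74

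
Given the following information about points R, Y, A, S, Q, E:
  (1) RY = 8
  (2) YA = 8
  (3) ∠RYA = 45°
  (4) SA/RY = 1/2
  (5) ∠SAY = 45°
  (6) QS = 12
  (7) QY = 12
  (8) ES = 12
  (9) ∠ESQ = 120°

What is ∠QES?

Step 1: By the law of cosines on triangle ESQ: EQ² = 12² + 12² − 2·12·12·cos(120°) = 432, so EQ = 12·√3.
Step 2: By the inverse law of cosines on triangle QES: cos(∠QES) = ((12·√3)² + 12² − 12²) / (2·12·√3·12) = 432/498.83 = 0.866, so ∠QES = 30°.

Therefore, the measure of angle ∠QES = 30°.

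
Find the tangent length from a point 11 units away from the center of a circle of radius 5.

Let T be the point of tangency. Then QT ⊥ AT (radius ⊥ tangent).
In right triangle QTA: QA² = QT² + AT²
11² = 5² + AT²
AT² = 96, AT = 4*sqrt(6)

4*sqrt(6)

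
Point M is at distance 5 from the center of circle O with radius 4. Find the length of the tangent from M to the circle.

The tangent, radius, and line from the external point to the center form a right triangle.
The right angle is where the tangent meets the radius.
By the Pythagorean theorem: tangent² + 4² = 5²
tangent² = 25 - 16 = 9
tangent = 3

3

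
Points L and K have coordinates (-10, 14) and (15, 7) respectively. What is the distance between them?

The horizontal distance is |15 - -10| = 25 and the vertical distance is |7 - 14| = 7.
By the Pythagorean theorem, d = sqrt(25^2 + 7^2) = sqrt(674).

sqrt(674)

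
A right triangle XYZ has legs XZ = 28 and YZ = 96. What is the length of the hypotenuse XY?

In a right triangle, the square of the hypotenuse equals the sum of the squares of the two legs.
The legs are 28 and 96, so the hypotenuse = sqrt(784 + 9216) = sqrt(10000) = 100.

100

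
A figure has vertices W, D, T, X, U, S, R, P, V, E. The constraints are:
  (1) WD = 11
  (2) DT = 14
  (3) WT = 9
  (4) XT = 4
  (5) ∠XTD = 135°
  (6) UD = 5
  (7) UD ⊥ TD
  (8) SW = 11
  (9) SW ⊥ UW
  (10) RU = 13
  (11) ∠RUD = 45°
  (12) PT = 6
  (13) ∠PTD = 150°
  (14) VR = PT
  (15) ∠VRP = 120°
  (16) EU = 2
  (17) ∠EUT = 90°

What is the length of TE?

Step 1: By the law of cosines on triangle UDT: UT² = 5² + 14² − 2·5·14·cos(90°) = 221, so UT ≈ 14.87.
Step 2: By the law of cosines on triangle TUE: TE² = 14.87² + 2² − 2·14.87·2·cos(90°) = 225, so TE = 15.

Therefore, the length of TE = 15.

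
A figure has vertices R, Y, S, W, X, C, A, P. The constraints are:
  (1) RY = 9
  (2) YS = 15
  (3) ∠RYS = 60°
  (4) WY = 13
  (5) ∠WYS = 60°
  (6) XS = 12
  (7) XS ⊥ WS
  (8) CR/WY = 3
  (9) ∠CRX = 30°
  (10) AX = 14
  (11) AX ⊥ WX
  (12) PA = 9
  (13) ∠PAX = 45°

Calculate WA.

Step 1: By the law of cosines on triangle SYW: SW² = 15² + 13² − 2·15·13·cos(60°) = 199, so SW = √199.
Step 2: By the law of cosines on triangle XSW: XW² = 12² + √199² − 2·12·√199·cos(90°) = 343, so XW = 7·√7.
Step 3: By the law of cosines on triangle WXA: WA² = (7·√7)² + 14² − 2·7·√7·14·cos(90°) = 539, so WA = 7·√11.

Therefore, the length of WA = 7·√11.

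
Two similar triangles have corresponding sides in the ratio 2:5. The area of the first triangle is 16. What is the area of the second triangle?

For similar figures, the area ratio equals the square of the side ratio.
Side ratio (the first triangle to the second triangle) = 2:5, so area ratio = 2^2:5^2 = 4:25.
If the area of the first triangle is 16, then the area of the second triangle = 16 * (25/4) = 100.

100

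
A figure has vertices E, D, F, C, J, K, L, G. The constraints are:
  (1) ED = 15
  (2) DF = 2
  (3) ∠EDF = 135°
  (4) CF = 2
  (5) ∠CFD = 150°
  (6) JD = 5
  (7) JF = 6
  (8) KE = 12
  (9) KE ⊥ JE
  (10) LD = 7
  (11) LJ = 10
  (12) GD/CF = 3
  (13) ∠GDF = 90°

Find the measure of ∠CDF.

Step 1: By the law of cosines on triangle DFC: DC² = 2² + 2² − 2·2·2·cos(150°) = 14.93, so DC ≈ 3.86.
Step 2: By the inverse law of cosines on triangle CDF: cos(∠CDF) = (3.86² + 2² − 2²) / (2·3.86·2) = 14.93/15.45 = 0.9659, so ∠CDF = 15°.

Therefore, the measure of angle ∠CDF = 15°.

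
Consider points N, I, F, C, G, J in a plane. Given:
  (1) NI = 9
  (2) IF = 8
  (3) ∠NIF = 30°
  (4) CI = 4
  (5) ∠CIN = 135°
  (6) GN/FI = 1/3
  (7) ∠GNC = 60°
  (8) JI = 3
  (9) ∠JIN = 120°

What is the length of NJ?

Step 1: By the law of cosines on triangle NIJ: NJ² = 9² + 3² − 2·9·3·cos(120°) = 117, so NJ = 3·√13.

Therefore, the length of NJ = 3·√13.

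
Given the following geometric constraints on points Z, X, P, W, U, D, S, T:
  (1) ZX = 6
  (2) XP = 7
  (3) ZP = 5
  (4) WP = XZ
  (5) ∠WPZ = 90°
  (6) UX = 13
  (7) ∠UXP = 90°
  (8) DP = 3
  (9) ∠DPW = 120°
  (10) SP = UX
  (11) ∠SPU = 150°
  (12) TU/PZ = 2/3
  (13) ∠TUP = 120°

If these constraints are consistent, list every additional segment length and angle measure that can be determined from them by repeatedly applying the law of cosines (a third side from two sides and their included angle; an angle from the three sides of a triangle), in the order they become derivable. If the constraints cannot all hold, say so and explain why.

The constraints are consistent. Derivable facts, in order:
After 1 step:
- PU ≈ 14.76
- WD = 3·√7
- ZW = √61
- ∠PXZ = 44.42°
- ∠PZX = 78.46°
- ∠XPZ = 57.12°
After 2 steps:
- PT ≈ 16.68
- US ≈ 26.82
- ∠DWP = 19.11°
- ∠PDW = 40.89°
- ∠PUX = 28.3°
- ∠PWZ = 39.81°
- ∠PZW = 50.19°
- ∠UPX = 61.7°
After 3 steps:
- ∠PSU = 15.98°
- ∠PTU = 50.04°
- ∠PUS = 14.02°
- ∠TPU = 9.96°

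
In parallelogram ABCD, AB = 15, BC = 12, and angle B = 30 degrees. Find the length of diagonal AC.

Law of cosines: d^2 = 15^2 + 12^2 - 2(15)(12)cos(30°) = 369 - 180*sqrt(3), so d = 3*sqrt(41 - 20*sqrt(3)).

3*sqrt(41 - 20*sqrt(3))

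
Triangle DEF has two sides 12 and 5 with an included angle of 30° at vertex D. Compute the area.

When two sides and the included angle are known, the area formula is (1/2)ab sin(C).
The height from one side to the opposite vertex is 5 sin(30°) = 5/2.
Area = (1/2) * 12 * 5/2 = 15.

15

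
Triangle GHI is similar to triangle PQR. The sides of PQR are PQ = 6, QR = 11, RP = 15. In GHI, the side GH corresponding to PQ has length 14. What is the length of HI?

Similar triangles have proportional sides. Setting up the proportion:
GH / PQ = HI / QR
14 / 6 = HI / 11
HI = 11 * 14 / 6 = 77/3.

77/3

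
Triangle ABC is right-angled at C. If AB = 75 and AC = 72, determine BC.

By the Pythagorean theorem: BC^2 = AB^2 - AC^2
BC^2 = 75^2 - 72^2 = 5625 - 5184 = 441
BC = sqrt(441) = 21

21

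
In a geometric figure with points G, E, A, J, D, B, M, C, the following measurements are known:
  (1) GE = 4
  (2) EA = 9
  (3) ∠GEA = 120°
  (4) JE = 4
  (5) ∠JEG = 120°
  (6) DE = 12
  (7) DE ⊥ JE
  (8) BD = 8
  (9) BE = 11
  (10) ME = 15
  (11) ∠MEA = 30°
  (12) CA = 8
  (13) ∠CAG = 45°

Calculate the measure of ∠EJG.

Step 1: By the law of cosines on triangle JEG: JG² = 4² + 4² − 2·4·4·cos(120°) = 48, so JG = 4·√3.
Step 2: By the inverse law of cosines on triangle EJG: cos(∠EJG) = (4² + (4·√3)² − 4²) / (2·4·4·√3) = 48/55.43 = 0.866, so ∠EJG = 30°.

Therefore, the measure of angle ∠EJG = 30°.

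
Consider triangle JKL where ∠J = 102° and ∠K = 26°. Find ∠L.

Let angle L = x. Then 102 + 26 + x = 180.
x = 180 - 128 = 52 degrees.

52 degrees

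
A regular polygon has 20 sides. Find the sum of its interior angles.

The sum of interior angles of an n-sided polygon is (n - 2) * 180.
For n = 20: (20 - 2) * 180 = 18 * 180 = 3240 degrees.

3240 degrees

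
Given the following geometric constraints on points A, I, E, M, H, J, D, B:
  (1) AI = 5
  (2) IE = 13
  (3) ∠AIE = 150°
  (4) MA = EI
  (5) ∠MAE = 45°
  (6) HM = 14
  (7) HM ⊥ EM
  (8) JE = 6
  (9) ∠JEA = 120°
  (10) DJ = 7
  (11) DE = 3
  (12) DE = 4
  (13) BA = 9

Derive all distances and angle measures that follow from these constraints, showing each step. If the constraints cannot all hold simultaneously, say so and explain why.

These constraints are not satisfiable: (12) DE = 4 and (11) DE = 3 assign two different lengths to the same segment. No planar figure meets all of them, so nothing further can be derived.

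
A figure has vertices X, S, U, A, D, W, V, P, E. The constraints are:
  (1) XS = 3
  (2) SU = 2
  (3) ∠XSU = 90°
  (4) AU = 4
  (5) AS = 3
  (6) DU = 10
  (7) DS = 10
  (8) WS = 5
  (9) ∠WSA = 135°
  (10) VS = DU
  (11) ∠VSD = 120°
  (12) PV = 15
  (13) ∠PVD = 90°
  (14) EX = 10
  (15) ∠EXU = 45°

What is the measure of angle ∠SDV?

From the given relations: VS = DU = 10.
Step 1: By the law of cosines on triangle DSV: DV² = 10² + 10² − 2·10·10·cos(120°) = 300, so DV = 10·√3.
Step 2: By the inverse law of cosines on triangle SDV: cos(∠SDV) = (10² + (10·√3)² − 10²) / (2·10·10·√3) = 300/346.41 = 0.866, so ∠SDV = 30°.

Therefore, the measure of angle ∠SDV = 30°.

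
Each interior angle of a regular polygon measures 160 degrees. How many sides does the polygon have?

The exterior angle is the supplement of the interior angle: 180 - 160 = 20 degrees.
Since the exterior angles of any convex polygon sum to 360 degrees, the number of sides is 360 / 20 = 18.

18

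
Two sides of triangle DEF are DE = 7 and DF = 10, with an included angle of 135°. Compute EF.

Law of cosines: EF^2 = 7^2 + 10^2 - 2(7)(10)cos(135°) = 70*sqrt(2) + 149, so EF = sqrt(70*sqrt(2) + 149).

sqrt(70*sqrt(2) + 149)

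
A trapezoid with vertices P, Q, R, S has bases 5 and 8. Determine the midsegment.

The midsegment of a trapezoid = (base1 + base2) / 2
midsegment = (5 + 8) / 2
midsegment = 13 / 2
midsegment = 13/2

13/2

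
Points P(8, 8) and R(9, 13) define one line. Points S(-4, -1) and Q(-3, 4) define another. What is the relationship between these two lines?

Slope of line 1: m1 = (13 - 8)/(9 - 8) = 5/1 = 5
Slope of line 2: m2 = (4 - -1)/(-3 - -4) = 5/1 = 5
Since m1 = m2 = 5, the lines are parallel.

Parallel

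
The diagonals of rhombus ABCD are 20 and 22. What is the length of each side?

The diagonals of a rhombus bisect each other at right angles.
Half-diagonals: 20/2 = 10 and 22/2 = 11
side = sqrt(10^2 + 11^2)
side = sqrt(100 + 121)
side = sqrt(221)

sqrt(221)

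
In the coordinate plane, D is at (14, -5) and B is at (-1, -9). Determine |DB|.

d = sqrt((-1 - 14)^2 + (-9 - -5)^2)
d = sqrt(-15^2 + -4^2)
d = sqrt(225 + 16)
d = sqrt(241)

sqrt(241)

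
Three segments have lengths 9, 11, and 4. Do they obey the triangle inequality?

Sort the sides: 4, 9, 11.
It suffices to check that the sum of the two smallest exceeds the largest:
4 + 9 = 13 > 11. ✓
Yes, a valid triangle can be formed.

Yes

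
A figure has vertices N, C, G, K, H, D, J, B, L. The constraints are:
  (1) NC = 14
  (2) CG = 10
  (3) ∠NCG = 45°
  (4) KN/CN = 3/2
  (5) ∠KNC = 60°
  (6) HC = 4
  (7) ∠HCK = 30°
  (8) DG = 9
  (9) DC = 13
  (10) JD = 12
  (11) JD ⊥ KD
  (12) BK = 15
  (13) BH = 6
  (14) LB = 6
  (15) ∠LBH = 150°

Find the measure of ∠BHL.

Step 1: By the law of cosines on triangle HBL: HL² = 6² + 6² − 2·6·6·cos(150°) = 134.35, so HL ≈ 11.59.
Step 2: By the inverse law of cosines on triangle BHL: cos(∠BHL) = (6² + 11.59² − 6²) / (2·6·11.59) = 134.35/139.09 = 0.9659, so ∠BHL = 15°.

Therefore, the measure of angle ∠BHL = 15°.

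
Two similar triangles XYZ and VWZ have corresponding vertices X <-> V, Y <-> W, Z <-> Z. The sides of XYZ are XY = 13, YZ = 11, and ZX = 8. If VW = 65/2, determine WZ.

Since the triangles are similar, the ratio of corresponding sides is constant.
Scale factor k = VW / XY = 65/2 / 13 = 5/2
WZ = k * YZ = 5/2 * 11 = 55/2

55/2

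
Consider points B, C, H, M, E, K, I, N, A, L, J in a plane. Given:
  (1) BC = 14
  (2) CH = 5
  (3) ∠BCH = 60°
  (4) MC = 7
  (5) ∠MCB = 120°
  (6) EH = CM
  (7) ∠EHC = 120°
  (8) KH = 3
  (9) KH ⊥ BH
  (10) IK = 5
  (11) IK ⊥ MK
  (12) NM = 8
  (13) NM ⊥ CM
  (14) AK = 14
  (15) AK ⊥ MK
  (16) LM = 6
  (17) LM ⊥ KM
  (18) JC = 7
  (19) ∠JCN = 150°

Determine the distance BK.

Step 1: By the law of cosines on triangle BCH: BH² = 14² + 5² − 2·14·5·cos(60°) = 151, so BH = √151.
Step 2: By the law of cosines on triangle BHK: BK² = √151² + 3² − 2·√151·3·cos(90°) = 160, so BK = 4·√10.

Therefore, the length of BK = 4·√10.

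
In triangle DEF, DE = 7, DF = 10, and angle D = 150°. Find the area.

Area = (1/2)(7)(10) sin(150°) = (1/2)(7)(10)(1/2) = 35/2

35/2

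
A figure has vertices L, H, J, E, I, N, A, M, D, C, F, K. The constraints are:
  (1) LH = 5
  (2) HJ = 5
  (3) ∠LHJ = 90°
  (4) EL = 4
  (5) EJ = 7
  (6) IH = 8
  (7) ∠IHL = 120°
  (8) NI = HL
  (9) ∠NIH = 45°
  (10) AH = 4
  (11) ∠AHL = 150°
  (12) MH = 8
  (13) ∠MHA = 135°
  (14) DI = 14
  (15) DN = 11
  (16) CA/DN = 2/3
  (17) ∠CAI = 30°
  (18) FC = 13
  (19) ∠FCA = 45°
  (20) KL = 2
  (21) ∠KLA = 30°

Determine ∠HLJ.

Step 1: By the law of cosines on triangle LHJ: LJ² = 5² + 5² − 2·5·5·cos(90°) = 50, so LJ = 5·√2.
Step 2: By the inverse law of cosines on triangle HLJ: cos(∠HLJ) = (5² + (5·√2)² − 5²) / (2·5·5·√2) = 50/70.71 = 0.7071, so ∠HLJ = 45°.

Therefore, the measure of angle ∠HLJ = 45°.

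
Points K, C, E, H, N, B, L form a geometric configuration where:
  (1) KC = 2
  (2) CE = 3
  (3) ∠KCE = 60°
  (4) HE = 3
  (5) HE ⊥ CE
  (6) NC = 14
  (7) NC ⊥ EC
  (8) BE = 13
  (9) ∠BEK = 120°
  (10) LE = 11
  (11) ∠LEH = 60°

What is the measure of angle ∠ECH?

Step 1: By the law of cosines on triangle CEH: CH² = 3² + 3² − 2·3·3·cos(90°) = 18, so CH = 3·√2.
Step 2: By the inverse law of cosines on triangle ECH: cos(∠ECH) = (3² + (3·√2)² − 3²) / (2·3·3·√2) = 18/25.46 = 0.7071, so ∠ECH = 45°.

Therefore, the measure of angle ∠ECH = 45°.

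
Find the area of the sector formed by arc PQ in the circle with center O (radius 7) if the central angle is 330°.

Sector area = π(7²)(11/12) = 539*pi/12

539*pi/12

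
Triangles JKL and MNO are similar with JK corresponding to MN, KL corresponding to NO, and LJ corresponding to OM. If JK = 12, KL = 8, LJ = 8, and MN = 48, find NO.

Since the triangles are similar, the ratio of corresponding sides is constant.
Scale factor k = MN / JK = 48 / 12 = 4
NO = k * KL = 4 * 8 = 32

32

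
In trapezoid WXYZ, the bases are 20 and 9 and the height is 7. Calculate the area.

Area of a trapezoid = (base1 + base2) * height / 2
Area = (20 + 9) * 7 / 2
Area = 29 * 7 / 2
Area = 203 / 2
Area = 203/2

203/2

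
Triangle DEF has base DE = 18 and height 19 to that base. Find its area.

Area = (1/2)(18)(19) = 171

171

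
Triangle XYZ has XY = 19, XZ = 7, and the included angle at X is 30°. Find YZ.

Law of cosines: YZ^2 = 19^2 + 7^2 - 2(19)(7)cos(30°) = 410 - 133*sqrt(3), so YZ = sqrt(410 - 133*sqrt(3)).

sqrt(410 - 133*sqrt(3))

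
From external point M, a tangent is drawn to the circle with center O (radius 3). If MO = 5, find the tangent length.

The tangent, radius, and line from the external point to the center form a right triangle.
The right angle is where the tangent meets the radius.
By the Pythagorean theorem: tangent² + 3² = 5²
tangent² = 25 - 9 = 16
tangent = 4

4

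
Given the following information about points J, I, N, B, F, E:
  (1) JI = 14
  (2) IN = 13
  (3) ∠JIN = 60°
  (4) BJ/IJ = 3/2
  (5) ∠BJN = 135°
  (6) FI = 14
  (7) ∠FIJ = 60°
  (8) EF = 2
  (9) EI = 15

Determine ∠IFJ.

Step 1: By the law of cosines on triangle FIJ: FJ² = 14² + 14² − 2·14·14·cos(60°) = 196, so FJ = 14.
Step 2: By the inverse law of cosines on triangle IFJ: cos(∠IFJ) = (14² + 14² − 14²) / (2·14·14) = 196/392 = 0.5, so ∠IFJ = 60°.

Therefore, the measure of angle ∠IFJ = 60°.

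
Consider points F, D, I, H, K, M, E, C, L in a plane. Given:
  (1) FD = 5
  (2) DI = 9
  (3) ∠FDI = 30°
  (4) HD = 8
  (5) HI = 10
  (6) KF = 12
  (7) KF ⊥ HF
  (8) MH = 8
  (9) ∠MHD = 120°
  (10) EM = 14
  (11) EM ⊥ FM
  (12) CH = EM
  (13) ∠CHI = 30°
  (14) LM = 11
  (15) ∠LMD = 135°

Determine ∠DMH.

Step 1: By the law of cosines on triangle MHD: MD² = 8² + 8² − 2·8·8·cos(120°) = 192, so MD = 8·√3.
Step 2: By the inverse law of cosines on triangle DMH: cos(∠DMH) = ((8·√3)² + 8² − 8²) / (2·8·√3·8) = 192/221.7 = 0.866, so ∠DMH = 30°.

Therefore, the measure of angle ∠DMH = 30°.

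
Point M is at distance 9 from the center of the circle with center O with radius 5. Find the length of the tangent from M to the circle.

Let T be the point of tangency. Then OT ⊥ MT (radius ⊥ tangent).
In right triangle OTM: OM² = OT² + MT²
9² = 5² + MT²
MT² = 56, MT = 2*sqrt(14)

2*sqrt(14)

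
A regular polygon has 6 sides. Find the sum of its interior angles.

The sum of interior angles of an n-sided polygon is (n - 2) * 180.
For n = 6: (6 - 2) * 180 = 4 * 180 = 720 degrees.

720 degrees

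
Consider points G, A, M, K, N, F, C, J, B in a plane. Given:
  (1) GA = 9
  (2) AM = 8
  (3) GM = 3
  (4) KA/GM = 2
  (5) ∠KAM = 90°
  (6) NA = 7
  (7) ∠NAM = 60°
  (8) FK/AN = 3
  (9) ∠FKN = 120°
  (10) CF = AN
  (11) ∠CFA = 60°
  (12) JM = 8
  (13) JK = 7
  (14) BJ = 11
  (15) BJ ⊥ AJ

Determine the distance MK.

From the given relations: KA = 2·GM = 2·3 = 6.
Step 1: By the law of cosines on triangle MAK: MK² = 8² + 6² − 2·8·6·cos(90°) = 100, so MK = 10.

Therefore, the length of MK = 10.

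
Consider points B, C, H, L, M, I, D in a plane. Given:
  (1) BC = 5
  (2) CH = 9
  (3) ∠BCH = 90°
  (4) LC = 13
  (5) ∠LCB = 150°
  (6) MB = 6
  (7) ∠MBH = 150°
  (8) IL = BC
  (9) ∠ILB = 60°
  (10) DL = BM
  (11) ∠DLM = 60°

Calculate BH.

Step 1: By the law of cosines on triangle BCH: BH² = 5² + 9² − 2·5·9·cos(90°) = 106, so BH = √106.

Therefore, the length of BH = √106.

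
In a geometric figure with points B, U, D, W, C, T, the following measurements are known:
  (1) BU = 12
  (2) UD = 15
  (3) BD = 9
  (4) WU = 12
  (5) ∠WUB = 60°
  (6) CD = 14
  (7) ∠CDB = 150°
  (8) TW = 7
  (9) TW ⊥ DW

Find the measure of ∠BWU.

Step 1: By the law of cosines on triangle WUB: WB² = 12² + 12² − 2·12·12·cos(60°) = 144, so WB = 12.
Step 2: By the inverse law of cosines on triangle BWU: cos(∠BWU) = (12² + 12² − 12²) / (2·12·12) = 144/288 = 0.5, so ∠BWU = 60°.

Therefore, the measure of angle ∠BWU = 60°.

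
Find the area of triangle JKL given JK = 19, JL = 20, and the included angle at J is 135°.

When two sides and the included angle are known, the area formula is (1/2)ab sin(C).
The height from one side to the opposite vertex is 20 sin(135°) = 10*sqrt(2).
Area = (1/2) * 19 * 10*sqrt(2) = 95*sqrt(2).

95*sqrt(2)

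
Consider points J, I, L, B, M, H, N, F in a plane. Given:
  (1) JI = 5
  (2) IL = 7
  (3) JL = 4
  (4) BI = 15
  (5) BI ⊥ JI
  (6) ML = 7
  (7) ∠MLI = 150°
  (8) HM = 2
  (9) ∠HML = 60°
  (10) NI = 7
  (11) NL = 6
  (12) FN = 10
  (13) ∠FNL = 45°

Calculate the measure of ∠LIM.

Step 1: By the law of cosines on triangle ILM: IM² = 7² + 7² − 2·7·7·cos(150°) = 182.87, so IM ≈ 13.52.
Step 2: By the inverse law of cosines on triangle LIM: cos(∠LIM) = (7² + 13.52² − 7²) / (2·7·13.52) = 182.87/189.32 = 0.9659, so ∠LIM = 15°.

Therefore, the measure of angle ∠LIM = 15°.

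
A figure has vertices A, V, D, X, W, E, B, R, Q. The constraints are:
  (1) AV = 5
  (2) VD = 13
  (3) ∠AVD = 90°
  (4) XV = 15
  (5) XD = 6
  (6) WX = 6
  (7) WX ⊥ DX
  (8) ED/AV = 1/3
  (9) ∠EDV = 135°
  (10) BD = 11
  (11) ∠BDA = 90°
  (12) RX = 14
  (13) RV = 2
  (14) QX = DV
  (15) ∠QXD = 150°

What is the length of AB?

Step 1: By the law of cosines on triangle DVA: DA² = 13² + 5² − 2·13·5·cos(90°) = 194, so DA = √194.
Step 2: By the law of cosines on triangle ADB: AB² = √194² + 11² − 2·√194·11·cos(90°) = 315, so AB = 3·√35.

Therefore, the length of AB = 3·√35.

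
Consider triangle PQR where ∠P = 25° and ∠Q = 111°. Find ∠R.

angle R = 180 - 25 - 111 = 44 degrees.

44 degrees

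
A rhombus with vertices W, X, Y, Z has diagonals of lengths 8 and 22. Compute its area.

Area = (8 * 22) / 2 = 176 / 2 = 88

88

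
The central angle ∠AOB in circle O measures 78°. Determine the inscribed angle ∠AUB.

Inscribed angle = 78° / 2 = 39° (inscribed angle theorem).

39°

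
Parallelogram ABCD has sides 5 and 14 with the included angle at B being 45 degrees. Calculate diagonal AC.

The diagonal of a parallelogram can be found by treating two adjacent sides and the diagonal as a triangle.
Applying the law of cosines with sides 5, 14 and included angle 45°:
d^2 = 25 + 196 - 140*cos(45°) = 221 - 70*sqrt(2)
d = sqrt(221 - 70*sqrt(2))

sqrt(221 - 70*sqrt(2))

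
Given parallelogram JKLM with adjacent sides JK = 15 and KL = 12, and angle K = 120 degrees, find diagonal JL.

Using the law of cosines:
d^2 = 15^2 + 12^2 - 2(15)(12)cos(120 degrees)
d^2 = 225 + 144 - 360*-1/2
d^2 = 549
d = 3*sqrt(61)

3*sqrt(61)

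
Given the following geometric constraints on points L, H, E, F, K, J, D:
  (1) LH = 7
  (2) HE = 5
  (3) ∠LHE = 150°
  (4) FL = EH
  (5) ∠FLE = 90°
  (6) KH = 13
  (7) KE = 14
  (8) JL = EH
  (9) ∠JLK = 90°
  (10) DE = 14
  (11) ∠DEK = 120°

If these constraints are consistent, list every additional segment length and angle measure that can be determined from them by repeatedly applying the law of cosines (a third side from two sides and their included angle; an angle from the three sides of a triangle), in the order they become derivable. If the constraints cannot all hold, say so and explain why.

The constraints are consistent. Derivable facts, in order:
After 1 step:
- KD = 14·√3
- LE ≈ 11.6
- ∠EHK = 90.88°
- ∠EKH = 20.92°
- ∠HEK = 68.2°
After 2 steps:
- EF ≈ 12.63
- ∠DKE = 30°
- ∠EDK = 30°
- ∠ELH = 12.44°
- ∠HEL = 17.56°
After 3 steps:
- ∠EFL = 66.69°
- ∠FEL = 23.31°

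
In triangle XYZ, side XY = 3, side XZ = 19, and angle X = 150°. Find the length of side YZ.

When two sides and the included angle are known, the law of cosines gives the third side.
c^2 = a^2 + b^2 - 2ab cos(C) generalizes the Pythagorean theorem to non-right triangles.
Here: YZ^2 = 9 + 361 - 114*(-sqrt(3)/2) = 57*sqrt(3) + 370
YZ = sqrt(57*sqrt(3) + 370)

sqrt(57*sqrt(3) + 370)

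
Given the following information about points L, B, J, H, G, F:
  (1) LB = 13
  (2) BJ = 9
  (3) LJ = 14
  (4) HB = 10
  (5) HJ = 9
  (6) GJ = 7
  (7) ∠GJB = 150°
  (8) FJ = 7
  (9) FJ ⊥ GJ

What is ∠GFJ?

Step 1: By the law of cosines on triangle FJG: FG² = 7² + 7² − 2·7·7·cos(90°) = 98, so FG = 7·√2.
Step 2: By the inverse law of cosines on triangle GFJ: cos(∠GFJ) = ((7·√2)² + 7² − 7²) / (2·7·√2·7) = 98/138.59 = 0.7071, so ∠GFJ = 45°.

Therefore, the measure of angle ∠GFJ = 45°.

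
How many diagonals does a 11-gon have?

Each of the 11 vertices connects to 8 non-adjacent vertices via diagonals.
Total connections = 11 × 8 = 88, but each diagonal is counted twice.
Number of diagonals = 88 / 2 = 44.

44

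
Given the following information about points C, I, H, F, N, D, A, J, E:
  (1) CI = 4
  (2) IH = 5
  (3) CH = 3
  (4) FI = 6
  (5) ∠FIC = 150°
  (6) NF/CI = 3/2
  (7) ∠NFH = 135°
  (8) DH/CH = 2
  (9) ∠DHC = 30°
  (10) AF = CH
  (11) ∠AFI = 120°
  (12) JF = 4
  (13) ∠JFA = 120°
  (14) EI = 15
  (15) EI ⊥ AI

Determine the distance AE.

From the given relations: AF = CH = 3.
Step 1: By the law of cosines on triangle AFI: AI² = 3² + 6² − 2·3·6·cos(120°) = 63, so AI = 3·√7.
Step 2: By the law of cosines on triangle AIE: AE² = (3·√7)² + 15² − 2·3·√7·15·cos(90°) = 288, so AE = 12·√2.

Therefore, the length of AE = 12·√2.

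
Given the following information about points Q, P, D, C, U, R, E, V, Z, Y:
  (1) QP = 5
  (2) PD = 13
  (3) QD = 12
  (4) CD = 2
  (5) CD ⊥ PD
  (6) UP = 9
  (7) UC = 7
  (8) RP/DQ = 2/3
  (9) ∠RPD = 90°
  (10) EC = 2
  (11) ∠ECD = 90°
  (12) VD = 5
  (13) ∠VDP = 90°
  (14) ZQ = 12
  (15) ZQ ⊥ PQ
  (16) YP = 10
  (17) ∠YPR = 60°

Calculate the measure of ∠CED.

Step 1: By the law of cosines on triangle ECD: ED² = 2² + 2² − 2·2·2·cos(90°) = 8, so ED = 2·√2.
Step 2: By the inverse law of cosines on triangle CED: cos(∠CED) = (2² + (2·√2)² − 2²) / (2·2·2·√2) = 8/11.31 = 0.7071, so ∠CED = 45°.

Therefore, the measure of angle ∠CED = 45°.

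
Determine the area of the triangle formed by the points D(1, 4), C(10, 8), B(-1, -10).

The Shoelace formula computes the area from vertex coordinates by summing cross products.
For vertices (1,4), (10,8), (-1,-10):
Signed sum = 1*8 - 10*4 + 10*-10 - -1*8 + -1*4 - 1*-10
= -32 + -92 + 6 = -118
Area = (1/2)|-118| = 59.

59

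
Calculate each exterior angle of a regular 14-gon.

Each exterior angle of a regular n-gon is 360 / n.
For n = 14: 360 / 14 = 180/7 degrees.

180/7 degrees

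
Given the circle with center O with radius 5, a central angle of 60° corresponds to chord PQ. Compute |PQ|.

Chord = 2(5) sin(30°) = 5

5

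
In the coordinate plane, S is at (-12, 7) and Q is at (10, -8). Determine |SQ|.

The horizontal distance is |10 - -12| = 22 and the vertical distance is |-8 - 7| = 15.
By the Pythagorean theorem, d = sqrt(22^2 + 15^2) = sqrt(709).

sqrt(709)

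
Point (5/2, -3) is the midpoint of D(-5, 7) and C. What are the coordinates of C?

Using the midpoint formula: M = ((x1 + x2)/2, (y1 + y2)/2)
We know M = (5/2, -3) and D = (-5, 7)
For x: 5/2 = (-5 + x2)/2, so x2 = 2*5/2 - -5 = 10
For y: -3 = (7 + y2)/2, so y2 = 2*-3 - 7 = -13
C = (10, -13)

(10, -13)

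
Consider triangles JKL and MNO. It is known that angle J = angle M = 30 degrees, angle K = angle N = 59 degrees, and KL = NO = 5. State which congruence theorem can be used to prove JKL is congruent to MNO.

Consider the given information: angle J = angle M = 30 degrees, angle K = angle N = 59 degrees, and KL = NO = 5
This is not ASA or HL: ASA requires two angles and the side between them. HL only applies to right triangles with matching hypotenuse and leg.
The correct criterion is AAS. Two pairs of corresponding angles and a non-included side are equal (Angle-Angle-Side).

AAS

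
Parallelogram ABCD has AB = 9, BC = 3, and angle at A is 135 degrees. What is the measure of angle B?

Opposite sides of a parallelogram are parallel, so consecutive angles form co-interior angles on a transversal.
Co-interior angles sum to 180°, giving angle B = 180 - 135 = 45 degrees.

45 degrees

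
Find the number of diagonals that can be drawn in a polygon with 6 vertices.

The number of diagonals in an n-gon is n(n - 3)/2.
For n = 6: 6(6 - 3)/2 = 6 × 3 / 2 = 9.

9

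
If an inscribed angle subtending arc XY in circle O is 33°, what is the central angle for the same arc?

By the inscribed angle theorem, the central angle is twice the inscribed angle.
Central angle = 2 × 33° = 66°

66°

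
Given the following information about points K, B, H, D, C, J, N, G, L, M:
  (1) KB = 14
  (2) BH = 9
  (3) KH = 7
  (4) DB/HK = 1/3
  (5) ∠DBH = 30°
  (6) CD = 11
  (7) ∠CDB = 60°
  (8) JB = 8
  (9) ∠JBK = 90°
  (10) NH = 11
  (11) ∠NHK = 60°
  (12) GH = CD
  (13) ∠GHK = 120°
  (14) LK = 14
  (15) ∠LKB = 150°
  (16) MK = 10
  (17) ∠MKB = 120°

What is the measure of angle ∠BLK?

Step 1: By the law of cosines on triangle LKB: LB² = 14² + 14² − 2·14·14·cos(150°) = 731.48, so LB ≈ 27.05.
Step 2: By the inverse law of cosines on triangle BLK: cos(∠BLK) = (27.05² + 14² − 14²) / (2·27.05·14) = 731.48/757.29 = 0.9659, so ∠BLK = 15°.

Therefore, the measure of angle ∠BLK = 15°.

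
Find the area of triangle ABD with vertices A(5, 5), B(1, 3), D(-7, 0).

Using the Shoelace formula for a triangle:
Area = (1/2)|x0(y1 - y2) + x1(y2 - y0) + x2(y0 - y1)|
Area = (1/2)|5(3 - 0) + 1(0 - 5) + -7(5 - 3)|
Area = (1/2)|15 + -5 + -14|
Area = (1/2)|-4|
Area = (1/2)(4)
Area = 2

2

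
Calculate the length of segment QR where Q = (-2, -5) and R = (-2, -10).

d = sqrt((-2 - -2)^2 + (-10 - -5)^2)
d = sqrt(0^2 + -5^2)
d = sqrt(0 + 25)
d = sqrt(25) = 5

5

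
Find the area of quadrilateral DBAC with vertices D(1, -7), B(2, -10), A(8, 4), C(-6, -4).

Using the Shoelace formula for a quadrilateral (vertices in order):
Area = (1/2)|sum of (x_i * y_(i+1) - x_(i+1) * y_i)|
Terms: (1*-10 - 2*-7) = 4, (2*4 - 8*-10) = 88, (8*-4 - -6*4) = -8, (-6*-7 - 1*-4) = 46
Sum = 130
Area = (1/2)(130) = 65

65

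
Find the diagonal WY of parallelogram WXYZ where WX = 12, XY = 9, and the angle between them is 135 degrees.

Using the law of cosines:
d^2 = 12^2 + 9^2 - 2(12)(9)cos(135 degrees)
d^2 = 144 + 81 - 216*-sqrt(2)/2
d^2 = 108*sqrt(2) + 225
d = 3*sqrt(12*sqrt(2) + 25)

3*sqrt(12*sqrt(2) + 25)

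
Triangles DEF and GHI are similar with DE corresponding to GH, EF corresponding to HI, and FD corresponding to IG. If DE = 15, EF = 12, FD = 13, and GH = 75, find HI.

Similar triangles have proportional sides. Setting up the proportion:
GH / DE = HI / EF
75 / 15 = HI / 12
HI = 12 * 75 / 15 = 60.

60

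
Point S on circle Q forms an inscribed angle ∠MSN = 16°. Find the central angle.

By the inscribed angle theorem, the central angle is twice the inscribed angle.
Central angle = 2 × 16° = 32°

32°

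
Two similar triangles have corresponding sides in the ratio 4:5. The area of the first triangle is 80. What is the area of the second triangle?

The ratio of areas of similar triangles = (side ratio)^2.
Side ratio = 4:5, so area ratio = 16:25.
Area of the second triangle / Area of the first triangle = 25/16
Area of the second triangle = 80 * 25/16 = 125

125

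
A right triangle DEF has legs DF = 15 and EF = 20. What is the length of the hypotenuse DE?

DE = sqrt(15^2 + 20^2) = sqrt(625) = 25

25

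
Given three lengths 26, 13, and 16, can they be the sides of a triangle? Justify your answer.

For three segments to close into a triangle, no single side can be as long as the other two combined.
The longest side is 26, and 13 + 16 = 29 > 26.
A triangle can be formed.

Yes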